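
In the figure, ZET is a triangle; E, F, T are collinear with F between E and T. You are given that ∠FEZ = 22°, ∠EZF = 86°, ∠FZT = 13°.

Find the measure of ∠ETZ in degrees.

∠ETZ = 59°

1. ∠EFZ = 72°  [△ZEF]
2. ∠TFZ = 108°  [linear pair at F on ET]
3. ∠FTZ = 59°  [△ZFT]
4. ∠ETZ = 59°  [F on ray TE]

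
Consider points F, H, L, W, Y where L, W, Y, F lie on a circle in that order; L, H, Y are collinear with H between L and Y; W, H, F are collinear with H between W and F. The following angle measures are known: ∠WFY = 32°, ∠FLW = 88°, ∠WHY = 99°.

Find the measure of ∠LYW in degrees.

1. ∠FYW = 92°  [cyclic LWYF, opposite ∠L+∠Y]
2. ∠FWY = 56°  [△WYF]
3. ∠LYW = 25°  [△WHY]

∠LYW = 25°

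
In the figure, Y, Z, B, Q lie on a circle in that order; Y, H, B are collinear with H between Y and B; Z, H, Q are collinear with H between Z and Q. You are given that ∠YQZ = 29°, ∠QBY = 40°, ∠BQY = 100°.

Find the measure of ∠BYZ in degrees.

∠BYZ = 71°

1. ∠YBZ = 29°  [same arc YZ]
2. ∠BZY = 80°  [cyclic YZBQ, opposite ∠Z+∠Q]
3. ∠BYZ = 71°  [△YZB]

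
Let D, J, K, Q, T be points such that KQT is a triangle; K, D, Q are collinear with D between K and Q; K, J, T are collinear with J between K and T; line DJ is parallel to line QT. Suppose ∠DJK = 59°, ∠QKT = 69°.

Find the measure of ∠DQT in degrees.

1. ∠KTQ = 59°  [DJ∥QT, corresponding at J]
2. ∠KQT = 52°  [△KQT]
3. ∠DQT = 52°  [D on ray QK]

∠DQT = 52°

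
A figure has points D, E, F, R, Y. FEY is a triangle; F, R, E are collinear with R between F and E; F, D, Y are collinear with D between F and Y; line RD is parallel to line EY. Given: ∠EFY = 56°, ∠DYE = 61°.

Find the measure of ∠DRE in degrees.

1. ∠EYF = 61°  [D on ray YF]
2. ∠FEY = 63°  [△FEY]
3. ∠DRF = 63°  [RD∥EY, corresponding at R]
4. ∠DRE = 117°  [linear pair at R on FE]

∠DRE = 117°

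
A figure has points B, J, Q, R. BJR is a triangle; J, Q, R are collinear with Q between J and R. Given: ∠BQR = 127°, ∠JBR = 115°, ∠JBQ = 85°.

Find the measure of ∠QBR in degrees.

1. ∠BQJ = 53°  [linear pair at Q on JR]
2. ∠BJQ = 42°  [△BJQ]
3. ∠BJR = 42°  [Q on ray JR]
4. ∠BRJ = 23°  [△BJR]
5. ∠BRQ = 23°  [Q on ray RJ]
6. ∠QBR = 30°  [△BQR]

∠QBR = 30°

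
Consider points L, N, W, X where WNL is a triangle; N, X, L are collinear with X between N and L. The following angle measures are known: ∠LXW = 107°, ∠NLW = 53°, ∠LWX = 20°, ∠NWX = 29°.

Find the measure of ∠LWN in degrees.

∠LWN = 49°

1. ∠NXW = 73°  [linear pair at X on NL]
2. ∠WNX = 78°  [△WNX]
3. ∠LNW = 78°  [X on ray NL]
4. ∠LWN = 49°  [△WNL]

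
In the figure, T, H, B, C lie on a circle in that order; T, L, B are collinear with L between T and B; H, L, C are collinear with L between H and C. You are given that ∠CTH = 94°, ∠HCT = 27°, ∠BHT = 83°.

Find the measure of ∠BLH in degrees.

1. ∠CHT = 59°  [△THC]
2. ∠HBT = 27°  [same arc TH]
3. ∠BTH = 70°  [△THB]
4. ∠HLT = 51°  [△TLH]
5. ∠BLH = 129°  [linear pair at L on TB]

∠BLH = 129°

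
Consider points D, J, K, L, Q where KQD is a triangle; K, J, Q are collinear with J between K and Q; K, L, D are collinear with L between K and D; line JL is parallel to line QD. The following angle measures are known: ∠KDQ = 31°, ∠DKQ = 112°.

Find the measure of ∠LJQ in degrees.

∠LJQ = 143°

1. ∠DQK = 37°  [△KQD]
2. ∠KJL = 37°  [JL∥QD, corresponding at J]
3. ∠LJQ = 143°  [linear pair at J on KQ]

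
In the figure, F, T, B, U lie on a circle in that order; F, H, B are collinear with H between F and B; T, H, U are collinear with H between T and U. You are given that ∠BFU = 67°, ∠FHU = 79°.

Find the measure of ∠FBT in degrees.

∠FBT = 34°

1. ∠BTU = 67°  [same arc BU]
2. ∠BHT = 79°  [vertical angles at H]
3. ∠FBT = 34°  [△THB]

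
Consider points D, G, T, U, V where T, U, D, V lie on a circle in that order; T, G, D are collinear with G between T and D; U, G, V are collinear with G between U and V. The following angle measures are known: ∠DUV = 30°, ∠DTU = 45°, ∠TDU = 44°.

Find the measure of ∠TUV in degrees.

∠TUV = 61°

1. ∠DGU = 106°  [△UGD]
2. ∠TGU = 74°  [linear pair at G on TD]
3. ∠TUV = 61°  [△TGU]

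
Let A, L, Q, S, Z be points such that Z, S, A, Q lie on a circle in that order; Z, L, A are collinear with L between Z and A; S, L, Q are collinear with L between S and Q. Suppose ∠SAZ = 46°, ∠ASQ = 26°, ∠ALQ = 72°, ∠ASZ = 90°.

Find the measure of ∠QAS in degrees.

∠QAS = 110°

1. ∠AZS = 44°  [△ZSA]
2. ∠AQS = 44°  [same arc SA]
3. ∠QAS = 110°  [△SAQ]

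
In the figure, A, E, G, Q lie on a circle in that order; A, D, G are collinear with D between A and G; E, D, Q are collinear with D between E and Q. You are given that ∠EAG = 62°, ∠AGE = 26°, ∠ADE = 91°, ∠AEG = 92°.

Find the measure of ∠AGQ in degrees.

∠AGQ = 27°

1. ∠EQG = 62°  [same arc EG]
2. ∠GDQ = 91°  [vertical angles at D]
3. ∠AGQ = 27°  [△GDQ]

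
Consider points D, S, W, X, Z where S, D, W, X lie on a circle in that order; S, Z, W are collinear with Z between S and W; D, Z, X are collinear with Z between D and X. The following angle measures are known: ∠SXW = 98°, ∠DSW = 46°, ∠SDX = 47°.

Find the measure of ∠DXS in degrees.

1. ∠SDW = 82°  [cyclic SDWX, opposite ∠D+∠X]
2. ∠DWS = 52°  [△SDW]
3. ∠DXS = 52°  [same arc SD]

∠DXS = 52°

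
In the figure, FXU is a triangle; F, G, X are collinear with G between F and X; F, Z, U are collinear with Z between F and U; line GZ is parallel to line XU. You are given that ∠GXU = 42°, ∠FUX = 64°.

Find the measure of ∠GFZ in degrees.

1. ∠FXU = 42°  [G on ray XF]
2. ∠UFX = 74°  [△FXU]
3. ∠GFZ = 74°  [G on FX, Z on FU]

∠GFZ = 74°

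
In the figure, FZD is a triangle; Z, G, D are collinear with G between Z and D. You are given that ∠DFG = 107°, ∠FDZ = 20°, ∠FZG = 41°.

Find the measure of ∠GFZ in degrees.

∠GFZ = 12°

1. ∠FDG = 20°  [G on ray DZ]
2. ∠DGF = 53°  [△FGD]
3. ∠FGZ = 127°  [linear pair at G on ZD]
4. ∠GFZ = 12°  [△FZG]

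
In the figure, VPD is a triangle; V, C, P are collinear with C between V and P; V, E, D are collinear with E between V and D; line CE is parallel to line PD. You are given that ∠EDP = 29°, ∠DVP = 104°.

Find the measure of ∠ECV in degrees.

1. ∠PDV = 29°  [E on ray DV]
2. ∠DPV = 47°  [△VPD]
3. ∠ECV = 47°  [CE∥PD, corresponding at C]

∠ECV = 47°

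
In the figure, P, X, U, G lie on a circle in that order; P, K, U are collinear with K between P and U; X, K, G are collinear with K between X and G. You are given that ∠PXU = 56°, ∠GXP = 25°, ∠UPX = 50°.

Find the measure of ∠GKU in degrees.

∠GKU = 105°

1. ∠GUP = 25°  [same arc PG]
2. ∠UGX = 50°  [same arc XU]
3. ∠GKU = 105°  [△UKG]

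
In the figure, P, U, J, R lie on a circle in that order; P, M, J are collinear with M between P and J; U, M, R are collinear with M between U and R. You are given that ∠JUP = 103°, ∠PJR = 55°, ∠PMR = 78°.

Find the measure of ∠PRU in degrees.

∠PRU = 54°

1. ∠JRP = 77°  [cyclic PUJR, opposite ∠U+∠R]
2. ∠JPR = 48°  [△PJR]
3. ∠PRU = 54°  [△PMR]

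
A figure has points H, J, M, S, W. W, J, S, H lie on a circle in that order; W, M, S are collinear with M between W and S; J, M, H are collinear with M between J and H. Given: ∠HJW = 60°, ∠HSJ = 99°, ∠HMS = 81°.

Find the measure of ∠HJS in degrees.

∠HJS = 42°

1. ∠HSW = 60°  [same arc WH]
2. ∠JHS = 39°  [△SMH]
3. ∠HJS = 42°  [△JSH]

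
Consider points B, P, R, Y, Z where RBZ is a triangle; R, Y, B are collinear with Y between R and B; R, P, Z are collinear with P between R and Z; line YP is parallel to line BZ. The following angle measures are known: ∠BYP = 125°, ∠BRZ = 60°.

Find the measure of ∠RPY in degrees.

∠RPY = 65°

1. ∠PYR = 55°  [linear pair at Y on RB]
2. ∠PRY = 60°  [Y on RB, P on RZ]
3. ∠RPY = 65°  [△RYP]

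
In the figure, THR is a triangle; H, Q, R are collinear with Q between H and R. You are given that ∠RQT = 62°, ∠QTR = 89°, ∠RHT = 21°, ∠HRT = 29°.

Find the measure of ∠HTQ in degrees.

1. ∠HQT = 118°  [linear pair at Q on HR]
2. ∠QHT = 21°  [Q on ray HR]
3. ∠HTQ = 41°  [△THQ]

∠HTQ = 41°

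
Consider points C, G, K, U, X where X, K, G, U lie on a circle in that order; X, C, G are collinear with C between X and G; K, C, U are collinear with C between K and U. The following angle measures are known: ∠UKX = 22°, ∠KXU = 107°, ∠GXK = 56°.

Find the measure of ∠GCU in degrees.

∠GCU = 102°

1. ∠UGX = 22°  [same arc XU]
2. ∠GUK = 56°  [same arc KG]
3. ∠GCU = 102°  [△GCU]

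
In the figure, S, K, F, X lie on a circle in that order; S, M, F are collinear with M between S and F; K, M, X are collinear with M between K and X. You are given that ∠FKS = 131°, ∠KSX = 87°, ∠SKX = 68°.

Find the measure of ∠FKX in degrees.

∠FKX = 63°

1. ∠FXS = 49°  [cyclic SKFX, opposite ∠K+∠X]
2. ∠SFX = 68°  [same arc SX]
3. ∠FSX = 63°  [△SFX]
4. ∠FKX = 63°  [same arc FX]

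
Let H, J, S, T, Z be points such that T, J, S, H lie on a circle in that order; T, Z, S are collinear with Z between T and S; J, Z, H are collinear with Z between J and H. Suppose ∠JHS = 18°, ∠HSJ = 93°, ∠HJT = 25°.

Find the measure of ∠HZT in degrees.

∠HZT = 43°

1. ∠HJS = 69°  [△JSH]
2. ∠HTJ = 87°  [cyclic TJSH, opposite ∠T+∠S]
3. ∠JHT = 68°  [△TJH]
4. ∠HTS = 69°  [same arc SH]
5. ∠HZT = 43°  [△TZH]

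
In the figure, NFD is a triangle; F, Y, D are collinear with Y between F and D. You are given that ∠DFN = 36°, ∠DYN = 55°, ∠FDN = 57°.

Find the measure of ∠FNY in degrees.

1. ∠NFY = 36°  [Y on ray FD]
2. ∠FYN = 125°  [linear pair at Y on FD]
3. ∠FNY = 19°  [△NFY]

∠FNY = 19°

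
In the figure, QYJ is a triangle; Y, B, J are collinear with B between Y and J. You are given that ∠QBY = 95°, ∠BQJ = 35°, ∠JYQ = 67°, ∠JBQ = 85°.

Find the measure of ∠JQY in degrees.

∠JQY = 53°

1. ∠BJQ = 60°  [△QBJ]
2. ∠QJY = 60°  [B on ray JY]
3. ∠JQY = 53°  [△QYJ]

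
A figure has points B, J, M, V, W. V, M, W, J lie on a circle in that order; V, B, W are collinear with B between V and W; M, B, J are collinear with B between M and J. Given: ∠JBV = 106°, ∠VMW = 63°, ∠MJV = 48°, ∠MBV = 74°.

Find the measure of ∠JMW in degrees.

∠JMW = 26°

1. ∠MBW = 106°  [vertical angles at B]
2. ∠MWV = 48°  [same arc VM]
3. ∠JMW = 26°  [△MBW]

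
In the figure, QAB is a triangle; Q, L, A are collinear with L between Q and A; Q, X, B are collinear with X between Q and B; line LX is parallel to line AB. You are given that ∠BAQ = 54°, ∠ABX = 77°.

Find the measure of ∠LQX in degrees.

1. ∠ABQ = 77°  [X on ray BQ]
2. ∠AQB = 49°  [△QAB]
3. ∠LQX = 49°  [L on QA, X on QB]

∠LQX = 49°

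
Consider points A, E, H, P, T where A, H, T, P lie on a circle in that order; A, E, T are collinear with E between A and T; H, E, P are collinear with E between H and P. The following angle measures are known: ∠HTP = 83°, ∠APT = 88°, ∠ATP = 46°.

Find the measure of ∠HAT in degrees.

1. ∠HAP = 97°  [cyclic AHTP, opposite ∠A+∠T]
2. ∠AHT = 92°  [cyclic AHTP, opposite ∠H+∠P]
3. ∠AHP = 46°  [same arc AP]
4. ∠APH = 37°  [△AHP]
5. ∠ATH = 37°  [same arc AH]
6. ∠HAT = 51°  [△AHT]

∠HAT = 51°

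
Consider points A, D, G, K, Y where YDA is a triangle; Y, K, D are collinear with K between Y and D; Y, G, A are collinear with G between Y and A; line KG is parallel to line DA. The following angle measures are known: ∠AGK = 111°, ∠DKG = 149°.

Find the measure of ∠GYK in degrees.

1. ∠KGY = 69°  [linear pair at G on YA]
2. ∠GKY = 31°  [linear pair at K on YD]
3. ∠GYK = 80°  [△YKG]

∠GYK = 80°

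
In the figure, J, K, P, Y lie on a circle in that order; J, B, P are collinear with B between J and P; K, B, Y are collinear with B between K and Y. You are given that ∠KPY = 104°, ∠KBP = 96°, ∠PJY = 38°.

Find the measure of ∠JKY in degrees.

∠JKY = 58°

1. ∠KJY = 76°  [cyclic JKPY, opposite ∠J+∠P]
2. ∠JBY = 96°  [vertical angles at B]
3. ∠JYK = 46°  [△JBY]
4. ∠JKY = 58°  [△JKY]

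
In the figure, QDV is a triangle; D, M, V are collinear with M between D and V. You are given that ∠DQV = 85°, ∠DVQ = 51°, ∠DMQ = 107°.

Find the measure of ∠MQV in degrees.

1. ∠MVQ = 51°  [M on ray VD]
2. ∠QMV = 73°  [linear pair at M on DV]
3. ∠MQV = 56°  [△QMV]

∠MQV = 56°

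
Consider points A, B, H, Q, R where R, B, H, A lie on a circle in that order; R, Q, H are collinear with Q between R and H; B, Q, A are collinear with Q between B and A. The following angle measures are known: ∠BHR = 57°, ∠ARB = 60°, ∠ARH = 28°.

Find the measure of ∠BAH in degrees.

∠BAH = 32°

1. ∠AHB = 120°  [cyclic RBHA, opposite ∠R+∠H]
2. ∠ABH = 28°  [same arc HA]
3. ∠BAH = 32°  [△BHA]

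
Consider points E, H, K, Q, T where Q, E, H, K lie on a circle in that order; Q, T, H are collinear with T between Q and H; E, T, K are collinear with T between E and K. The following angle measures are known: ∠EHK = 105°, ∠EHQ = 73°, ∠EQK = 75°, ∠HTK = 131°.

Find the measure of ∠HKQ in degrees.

∠HKQ = 90°

1. ∠EKQ = 73°  [same arc QE]
2. ∠KEQ = 32°  [△QEK]
3. ∠KTQ = 49°  [linear pair at T on QH]
4. ∠HQK = 58°  [△QTK]
5. ∠KHQ = 32°  [same arc QK]
6. ∠HKQ = 90°  [△QHK]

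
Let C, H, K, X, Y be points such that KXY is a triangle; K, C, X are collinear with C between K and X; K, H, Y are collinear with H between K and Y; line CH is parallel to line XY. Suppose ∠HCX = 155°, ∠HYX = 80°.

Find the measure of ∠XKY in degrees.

∠XKY = 75°

1. ∠HCK = 25°  [linear pair at C on KX]
2. ∠KYX = 80°  [H on ray YK]
3. ∠KXY = 25°  [CH∥XY, corresponding at C]
4. ∠XKY = 75°  [△KXY]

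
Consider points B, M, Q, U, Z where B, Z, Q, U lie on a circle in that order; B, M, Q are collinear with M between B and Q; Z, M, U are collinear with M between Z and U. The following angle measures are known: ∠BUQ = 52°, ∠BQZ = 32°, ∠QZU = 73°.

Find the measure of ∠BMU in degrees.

1. ∠BUZ = 32°  [same arc BZ]
2. ∠QBU = 73°  [same arc QU]
3. ∠BMU = 75°  [△BMU]

∠BMU = 75°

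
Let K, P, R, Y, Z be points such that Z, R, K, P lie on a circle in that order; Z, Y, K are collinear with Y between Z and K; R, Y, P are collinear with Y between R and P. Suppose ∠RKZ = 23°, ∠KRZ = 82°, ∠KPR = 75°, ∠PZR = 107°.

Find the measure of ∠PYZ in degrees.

∠PYZ = 125°

1. ∠RPZ = 23°  [same arc ZR]
2. ∠KZR = 75°  [△ZRK]
3. ∠PRZ = 50°  [△ZRP]
4. ∠RYZ = 55°  [△ZYR]
5. ∠KYP = 55°  [vertical angles at Y]
6. ∠PYZ = 125°  [linear pair at Y on ZK]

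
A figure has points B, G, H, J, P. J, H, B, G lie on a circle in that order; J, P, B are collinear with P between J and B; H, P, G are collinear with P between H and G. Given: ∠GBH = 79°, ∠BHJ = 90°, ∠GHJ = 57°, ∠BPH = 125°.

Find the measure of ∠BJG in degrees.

∠BJG = 33°

1. ∠BGJ = 90°  [cyclic JHBG, opposite ∠H+∠G]
2. ∠GBJ = 57°  [same arc JG]
3. ∠BJG = 33°  [△JBG]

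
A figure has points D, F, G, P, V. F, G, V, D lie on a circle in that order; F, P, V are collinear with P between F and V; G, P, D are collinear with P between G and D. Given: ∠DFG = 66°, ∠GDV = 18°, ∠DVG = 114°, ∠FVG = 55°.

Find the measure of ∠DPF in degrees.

1. ∠DGV = 48°  [△GVD]
2. ∠FDG = 55°  [same arc FG]
3. ∠DFV = 48°  [same arc VD]
4. ∠DPF = 77°  [△FPD]

∠DPF = 77°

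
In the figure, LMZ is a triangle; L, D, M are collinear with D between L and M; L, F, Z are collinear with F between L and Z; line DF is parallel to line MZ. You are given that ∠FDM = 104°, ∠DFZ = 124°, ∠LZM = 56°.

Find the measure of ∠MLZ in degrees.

1. ∠FDL = 76°  [linear pair at D on LM]
2. ∠DFL = 56°  [linear pair at F on LZ]
3. ∠DLF = 48°  [△LDF]
4. ∠MLZ = 48°  [D on LM, F on LZ]

∠MLZ = 48°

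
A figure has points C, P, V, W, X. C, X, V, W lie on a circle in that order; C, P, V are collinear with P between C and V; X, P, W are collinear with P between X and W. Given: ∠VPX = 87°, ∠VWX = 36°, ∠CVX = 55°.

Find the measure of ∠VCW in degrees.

∠VCW = 38°

1. ∠CPW = 87°  [vertical angles at P]
2. ∠CWX = 55°  [same arc CX]
3. ∠VCW = 38°  [△CPW]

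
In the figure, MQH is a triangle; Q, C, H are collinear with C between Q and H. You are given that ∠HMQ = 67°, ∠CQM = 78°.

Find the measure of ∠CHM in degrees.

∠CHM = 35°

1. ∠HQM = 78°  [C on ray QH]
2. ∠MHQ = 35°  [△MQH]
3. ∠CHM = 35°  [C on ray HQ]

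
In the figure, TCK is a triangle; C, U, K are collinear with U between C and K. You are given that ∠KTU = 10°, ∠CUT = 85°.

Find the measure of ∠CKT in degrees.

∠CKT = 75°

1. ∠KUT = 95°  [linear pair at U on CK]
2. ∠TKU = 75°  [△TUK]
3. ∠CKT = 75°  [U on ray KC]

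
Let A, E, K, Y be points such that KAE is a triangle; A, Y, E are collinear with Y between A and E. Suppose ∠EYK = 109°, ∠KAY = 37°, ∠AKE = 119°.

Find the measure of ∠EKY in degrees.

∠EKY = 47°

1. ∠EAK = 37°  [Y on ray AE]
2. ∠AEK = 24°  [△KAE]
3. ∠KEY = 24°  [Y on ray EA]
4. ∠EKY = 47°  [△KYE]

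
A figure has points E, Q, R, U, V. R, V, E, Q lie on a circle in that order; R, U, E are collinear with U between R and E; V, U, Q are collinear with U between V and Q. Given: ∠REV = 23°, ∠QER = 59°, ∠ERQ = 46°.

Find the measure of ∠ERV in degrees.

∠ERV = 52°

1. ∠EQR = 75°  [△REQ]
2. ∠EVR = 105°  [cyclic RVEQ, opposite ∠V+∠Q]
3. ∠ERV = 52°  [△RVE]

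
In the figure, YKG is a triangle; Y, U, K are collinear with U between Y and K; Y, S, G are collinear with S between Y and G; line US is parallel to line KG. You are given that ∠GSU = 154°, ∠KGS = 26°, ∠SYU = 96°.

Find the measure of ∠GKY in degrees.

1. ∠KGY = 26°  [S on ray GY]
2. ∠GYK = 96°  [U on YK, S on YG]
3. ∠GKY = 58°  [△YKG]

∠GKY = 58°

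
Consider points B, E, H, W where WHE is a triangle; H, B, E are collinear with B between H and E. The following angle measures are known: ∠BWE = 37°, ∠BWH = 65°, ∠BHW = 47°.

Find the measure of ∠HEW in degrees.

∠HEW = 31°

1. ∠HBW = 68°  [△WHB]
2. ∠EBW = 112°  [linear pair at B on HE]
3. ∠BEW = 31°  [△WBE]
4. ∠HEW = 31°  [B on ray EH]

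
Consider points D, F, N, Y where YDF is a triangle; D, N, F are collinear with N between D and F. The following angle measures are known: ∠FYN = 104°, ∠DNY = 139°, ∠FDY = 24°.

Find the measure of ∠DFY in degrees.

1. ∠FNY = 41°  [linear pair at N on DF]
2. ∠NFY = 35°  [△YNF]
3. ∠DFY = 35°  [N on ray FD]

∠DFY = 35°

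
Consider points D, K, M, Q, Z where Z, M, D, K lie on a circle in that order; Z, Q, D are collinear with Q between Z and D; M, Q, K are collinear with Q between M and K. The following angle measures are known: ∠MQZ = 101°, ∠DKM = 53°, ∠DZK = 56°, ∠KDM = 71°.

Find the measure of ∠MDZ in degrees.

∠MDZ = 45°

1. ∠DQM = 79°  [linear pair at Q on ZD]
2. ∠DMK = 56°  [△MDK]
3. ∠MDZ = 45°  [△MQD]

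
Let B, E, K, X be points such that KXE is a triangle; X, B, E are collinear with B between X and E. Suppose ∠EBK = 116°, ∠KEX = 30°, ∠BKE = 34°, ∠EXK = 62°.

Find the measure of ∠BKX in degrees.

∠BKX = 54°

1. ∠KBX = 64°  [linear pair at B on XE]
2. ∠BXK = 62°  [B on ray XE]
3. ∠BKX = 54°  [△KXB]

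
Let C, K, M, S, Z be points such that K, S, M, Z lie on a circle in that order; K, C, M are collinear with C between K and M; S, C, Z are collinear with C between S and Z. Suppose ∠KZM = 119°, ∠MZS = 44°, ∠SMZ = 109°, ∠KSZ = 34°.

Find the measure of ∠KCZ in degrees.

1. ∠MSZ = 27°  [△SMZ]
2. ∠SKZ = 71°  [cyclic KSMZ, opposite ∠K+∠M]
3. ∠KZS = 75°  [△KSZ]
4. ∠MKZ = 27°  [same arc MZ]
5. ∠KCZ = 78°  [△KCZ]

∠KCZ = 78°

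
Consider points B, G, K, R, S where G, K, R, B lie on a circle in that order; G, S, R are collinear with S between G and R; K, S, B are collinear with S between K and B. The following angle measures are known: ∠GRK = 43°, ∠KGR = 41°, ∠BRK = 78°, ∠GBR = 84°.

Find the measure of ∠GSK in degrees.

1. ∠GBK = 43°  [same arc GK]
2. ∠BGK = 102°  [cyclic GKRB, opposite ∠G+∠R]
3. ∠BKG = 35°  [△GKB]
4. ∠GSK = 104°  [△GSK]

∠GSK = 104°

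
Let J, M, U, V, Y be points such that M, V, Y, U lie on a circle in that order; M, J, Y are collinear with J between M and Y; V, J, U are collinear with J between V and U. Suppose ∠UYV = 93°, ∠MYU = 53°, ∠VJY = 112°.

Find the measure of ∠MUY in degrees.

∠MUY = 99°

1. ∠UMV = 87°  [cyclic MVYU, opposite ∠M+∠Y]
2. ∠MVU = 53°  [same arc MU]
3. ∠MJU = 112°  [vertical angles at J]
4. ∠MUV = 40°  [△MVU]
5. ∠UMY = 28°  [△MJU]
6. ∠MUY = 99°  [△MYU]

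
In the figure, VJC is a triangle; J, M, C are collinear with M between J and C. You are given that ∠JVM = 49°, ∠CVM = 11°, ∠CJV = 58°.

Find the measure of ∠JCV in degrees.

1. ∠MJV = 58°  [M on ray JC]
2. ∠JMV = 73°  [△VJM]
3. ∠CMV = 107°  [linear pair at M on JC]
4. ∠MCV = 62°  [△VMC]
5. ∠JCV = 62°  [M on ray CJ]

∠JCV = 62°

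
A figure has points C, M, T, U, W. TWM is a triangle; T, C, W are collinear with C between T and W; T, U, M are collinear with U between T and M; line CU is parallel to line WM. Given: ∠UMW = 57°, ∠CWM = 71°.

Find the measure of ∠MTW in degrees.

∠MTW = 52°

1. ∠TMW = 57°  [U on ray MT]
2. ∠MWT = 71°  [C on ray WT]
3. ∠MTW = 52°  [△TWM]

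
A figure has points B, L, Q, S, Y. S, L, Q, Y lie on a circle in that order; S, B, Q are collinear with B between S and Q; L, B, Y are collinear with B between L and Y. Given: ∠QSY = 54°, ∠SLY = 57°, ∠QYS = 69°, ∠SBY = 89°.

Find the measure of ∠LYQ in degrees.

1. ∠SQY = 57°  [△SQY]
2. ∠QBY = 91°  [linear pair at B on SQ]
3. ∠LYQ = 32°  [△QBY]

∠LYQ = 32°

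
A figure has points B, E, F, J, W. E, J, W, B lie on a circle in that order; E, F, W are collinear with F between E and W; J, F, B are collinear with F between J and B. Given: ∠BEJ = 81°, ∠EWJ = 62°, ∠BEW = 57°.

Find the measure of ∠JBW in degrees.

∠JBW = 24°

1. ∠BWJ = 99°  [cyclic EJWB, opposite ∠E+∠W]
2. ∠BJW = 57°  [same arc WB]
3. ∠JBW = 24°  [△JWB]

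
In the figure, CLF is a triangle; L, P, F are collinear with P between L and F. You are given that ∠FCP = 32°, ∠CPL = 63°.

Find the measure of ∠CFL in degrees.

∠CFL = 31°

1. ∠CPF = 117°  [linear pair at P on LF]
2. ∠CFP = 31°  [△CPF]
3. ∠CFL = 31°  [P on ray FL]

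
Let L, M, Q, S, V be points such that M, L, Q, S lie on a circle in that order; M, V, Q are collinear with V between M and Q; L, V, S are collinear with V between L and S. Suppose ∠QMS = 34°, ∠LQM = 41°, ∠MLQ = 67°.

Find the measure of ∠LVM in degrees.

∠LVM = 75°

1. ∠QLS = 34°  [same arc QS]
2. ∠LVQ = 105°  [△LVQ]
3. ∠LVM = 75°  [linear pair at V on MQ]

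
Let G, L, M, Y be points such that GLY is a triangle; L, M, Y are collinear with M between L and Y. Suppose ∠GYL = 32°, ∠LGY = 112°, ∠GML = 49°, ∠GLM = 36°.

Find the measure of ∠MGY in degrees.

∠MGY = 17°

1. ∠GYM = 32°  [M on ray YL]
2. ∠GMY = 131°  [linear pair at M on LY]
3. ∠MGY = 17°  [△GMY]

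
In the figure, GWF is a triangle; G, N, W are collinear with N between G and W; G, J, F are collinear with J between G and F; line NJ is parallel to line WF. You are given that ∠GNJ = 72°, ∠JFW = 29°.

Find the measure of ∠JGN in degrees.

1. ∠FWG = 72°  [NJ∥WF, corresponding at N]
2. ∠GFW = 29°  [J on ray FG]
3. ∠FGW = 79°  [△GWF]
4. ∠JGN = 79°  [N on GW, J on GF]

∠JGN = 79°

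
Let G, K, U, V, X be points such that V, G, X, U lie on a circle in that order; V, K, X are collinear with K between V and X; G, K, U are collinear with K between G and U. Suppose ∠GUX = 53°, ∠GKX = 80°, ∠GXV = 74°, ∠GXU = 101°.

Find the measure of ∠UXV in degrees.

∠UXV = 27°

1. ∠GVX = 53°  [same arc GX]
2. ∠GKV = 100°  [linear pair at K on VX]
3. ∠UGV = 27°  [△VKG]
4. ∠UXV = 27°  [same arc VU]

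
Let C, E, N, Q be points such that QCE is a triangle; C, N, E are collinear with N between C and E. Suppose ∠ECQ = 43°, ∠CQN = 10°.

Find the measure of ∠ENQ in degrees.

∠ENQ = 53°

1. ∠NCQ = 43°  [N on ray CE]
2. ∠CNQ = 127°  [△QCN]
3. ∠ENQ = 53°  [linear pair at N on CE]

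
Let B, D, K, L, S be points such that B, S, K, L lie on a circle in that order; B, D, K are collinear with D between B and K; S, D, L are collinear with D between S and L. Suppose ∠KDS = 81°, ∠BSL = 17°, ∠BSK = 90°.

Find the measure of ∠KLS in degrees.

∠KLS = 64°

1. ∠BDL = 81°  [vertical angles at D]
2. ∠BKL = 17°  [same arc BL]
3. ∠KDL = 99°  [linear pair at D on BK]
4. ∠KLS = 64°  [△KDL]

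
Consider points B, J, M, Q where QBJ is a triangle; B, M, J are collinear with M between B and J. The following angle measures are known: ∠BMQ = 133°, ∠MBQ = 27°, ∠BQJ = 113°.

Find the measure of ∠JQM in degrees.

∠JQM = 93°

1. ∠JMQ = 47°  [linear pair at M on BJ]
2. ∠JBQ = 27°  [M on ray BJ]
3. ∠BJQ = 40°  [△QBJ]
4. ∠MJQ = 40°  [M on ray JB]
5. ∠JQM = 93°  [△QMJ]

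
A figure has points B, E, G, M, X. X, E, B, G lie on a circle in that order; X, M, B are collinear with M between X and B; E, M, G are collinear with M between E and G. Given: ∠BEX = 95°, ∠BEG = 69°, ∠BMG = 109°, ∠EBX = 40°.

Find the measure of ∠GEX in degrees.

1. ∠BXE = 45°  [△XEB]
2. ∠EMX = 109°  [vertical angles at M]
3. ∠GEX = 26°  [△XME]

∠GEX = 26°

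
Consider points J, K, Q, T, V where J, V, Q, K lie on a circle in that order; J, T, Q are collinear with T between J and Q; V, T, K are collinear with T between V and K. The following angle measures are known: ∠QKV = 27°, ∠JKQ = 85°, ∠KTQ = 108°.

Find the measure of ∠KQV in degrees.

∠KQV = 103°

1. ∠JQK = 45°  [△QTK]
2. ∠KJQ = 50°  [△JQK]
3. ∠KVQ = 50°  [same arc QK]
4. ∠KQV = 103°  [△VQK]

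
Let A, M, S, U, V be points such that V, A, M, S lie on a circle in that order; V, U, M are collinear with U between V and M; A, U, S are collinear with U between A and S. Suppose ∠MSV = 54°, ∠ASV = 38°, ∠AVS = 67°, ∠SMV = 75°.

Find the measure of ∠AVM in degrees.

1. ∠MAV = 126°  [cyclic VAMS, opposite ∠A+∠S]
2. ∠AMV = 38°  [same arc VA]
3. ∠AVM = 16°  [△VAM]

∠AVM = 16°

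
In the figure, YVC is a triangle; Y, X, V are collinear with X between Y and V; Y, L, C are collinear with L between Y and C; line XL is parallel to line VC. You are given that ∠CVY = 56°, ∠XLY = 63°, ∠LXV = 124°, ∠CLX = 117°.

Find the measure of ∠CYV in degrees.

1. ∠LXY = 56°  [XL∥VC, corresponding at X]
2. ∠LYX = 61°  [△YXL]
3. ∠CYV = 61°  [X on YV, L on YC]

∠CYV = 61°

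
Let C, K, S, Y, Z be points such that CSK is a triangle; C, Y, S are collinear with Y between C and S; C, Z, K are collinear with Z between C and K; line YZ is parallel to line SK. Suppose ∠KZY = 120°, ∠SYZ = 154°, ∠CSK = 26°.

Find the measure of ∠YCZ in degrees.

∠YCZ = 94°

1. ∠CZY = 60°  [linear pair at Z on CK]
2. ∠CYZ = 26°  [linear pair at Y on CS]
3. ∠YCZ = 94°  [△CYZ]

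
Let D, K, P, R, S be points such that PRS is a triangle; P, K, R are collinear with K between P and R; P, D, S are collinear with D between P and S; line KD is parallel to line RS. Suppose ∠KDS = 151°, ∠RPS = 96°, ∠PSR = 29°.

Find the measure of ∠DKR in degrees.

1. ∠KDP = 29°  [linear pair at D on PS]
2. ∠DPK = 96°  [K on PR, D on PS]
3. ∠DKP = 55°  [△PKD]
4. ∠DKR = 125°  [linear pair at K on PR]

∠DKR = 125°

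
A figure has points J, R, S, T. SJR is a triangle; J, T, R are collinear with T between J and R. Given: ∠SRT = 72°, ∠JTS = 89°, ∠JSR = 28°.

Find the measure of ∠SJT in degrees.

∠SJT = 80°

1. ∠JRS = 72°  [T on ray RJ]
2. ∠RJS = 80°  [△SJR]
3. ∠SJT = 80°  [T on ray JR]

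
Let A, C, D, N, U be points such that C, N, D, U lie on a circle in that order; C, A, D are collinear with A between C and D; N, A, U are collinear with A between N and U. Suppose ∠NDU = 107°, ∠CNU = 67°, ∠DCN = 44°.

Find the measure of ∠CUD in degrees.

∠CUD = 84°

1. ∠NCU = 73°  [cyclic CNDU, opposite ∠C+∠D]
2. ∠CUN = 40°  [△CNU]
3. ∠CDN = 40°  [same arc CN]
4. ∠CND = 96°  [△CND]
5. ∠CUD = 84°  [cyclic CNDU, opposite ∠N+∠U]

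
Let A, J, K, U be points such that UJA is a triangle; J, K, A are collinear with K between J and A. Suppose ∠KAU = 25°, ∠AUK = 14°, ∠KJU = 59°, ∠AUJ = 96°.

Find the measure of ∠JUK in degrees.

∠JUK = 82°

1. ∠AKU = 141°  [△UKA]
2. ∠JKU = 39°  [linear pair at K on JA]
3. ∠JUK = 82°  [△UJK]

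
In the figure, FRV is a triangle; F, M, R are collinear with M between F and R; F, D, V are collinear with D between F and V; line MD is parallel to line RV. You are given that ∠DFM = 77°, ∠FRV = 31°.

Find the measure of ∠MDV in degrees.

1. ∠RFV = 77°  [M on FR, D on FV]
2. ∠FVR = 72°  [△FRV]
3. ∠FDM = 72°  [MD∥RV, corresponding at D]
4. ∠MDV = 108°  [linear pair at D on FV]

∠MDV = 108°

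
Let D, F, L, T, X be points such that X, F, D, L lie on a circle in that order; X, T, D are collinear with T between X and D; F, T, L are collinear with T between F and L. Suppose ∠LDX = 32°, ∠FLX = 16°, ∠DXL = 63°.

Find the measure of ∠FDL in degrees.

∠FDL = 48°

1. ∠LFX = 32°  [same arc XL]
2. ∠FXL = 132°  [△XFL]
3. ∠FDL = 48°  [cyclic XFDL, opposite ∠X+∠D]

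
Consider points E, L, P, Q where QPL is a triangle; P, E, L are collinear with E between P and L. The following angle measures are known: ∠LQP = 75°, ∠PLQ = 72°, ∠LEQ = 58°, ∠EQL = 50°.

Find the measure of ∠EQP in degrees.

∠EQP = 25°

1. ∠LPQ = 33°  [△QPL]
2. ∠PEQ = 122°  [linear pair at E on PL]
3. ∠EPQ = 33°  [E on ray PL]
4. ∠EQP = 25°  [△QPE]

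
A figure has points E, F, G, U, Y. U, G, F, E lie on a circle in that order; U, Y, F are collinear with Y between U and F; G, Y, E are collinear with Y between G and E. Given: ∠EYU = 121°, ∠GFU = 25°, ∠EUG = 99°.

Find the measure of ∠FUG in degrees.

1. ∠FYG = 121°  [vertical angles at Y]
2. ∠GEU = 25°  [same arc UG]
3. ∠EGU = 56°  [△UGE]
4. ∠GYU = 59°  [linear pair at Y on UF]
5. ∠FUG = 65°  [△UYG]

∠FUG = 65°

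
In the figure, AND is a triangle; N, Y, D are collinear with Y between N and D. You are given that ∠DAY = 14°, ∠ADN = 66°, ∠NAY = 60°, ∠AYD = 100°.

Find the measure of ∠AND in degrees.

∠AND = 40°

1. ∠AYN = 80°  [linear pair at Y on ND]
2. ∠ANY = 40°  [△ANY]
3. ∠AND = 40°  [Y on ray ND]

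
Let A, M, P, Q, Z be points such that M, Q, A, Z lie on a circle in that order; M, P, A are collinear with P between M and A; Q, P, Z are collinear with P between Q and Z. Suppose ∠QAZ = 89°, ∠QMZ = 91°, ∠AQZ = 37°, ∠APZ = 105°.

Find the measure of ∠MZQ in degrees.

1. ∠AMZ = 37°  [same arc AZ]
2. ∠MPZ = 75°  [linear pair at P on MA]
3. ∠MZQ = 68°  [△MPZ]

∠MZQ = 68°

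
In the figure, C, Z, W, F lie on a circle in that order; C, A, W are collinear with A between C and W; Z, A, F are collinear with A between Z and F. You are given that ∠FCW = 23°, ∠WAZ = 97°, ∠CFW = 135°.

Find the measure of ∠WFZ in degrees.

1. ∠CWF = 22°  [△CWF]
2. ∠CAF = 97°  [vertical angles at A]
3. ∠FAW = 83°  [linear pair at A on CW]
4. ∠WFZ = 75°  [△WAF]

∠WFZ = 75°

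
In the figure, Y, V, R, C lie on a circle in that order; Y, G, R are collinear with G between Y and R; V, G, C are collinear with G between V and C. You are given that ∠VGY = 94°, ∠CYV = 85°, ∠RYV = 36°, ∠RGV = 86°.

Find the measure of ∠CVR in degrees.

1. ∠CRV = 95°  [cyclic YVRC, opposite ∠Y+∠R]
2. ∠RCV = 36°  [same arc VR]
3. ∠CVR = 49°  [△VRC]

∠CVR = 49°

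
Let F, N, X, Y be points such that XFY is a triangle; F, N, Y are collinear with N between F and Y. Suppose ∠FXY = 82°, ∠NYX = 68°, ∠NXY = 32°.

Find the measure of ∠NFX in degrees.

1. ∠FYX = 68°  [N on ray YF]
2. ∠XFY = 30°  [△XFY]
3. ∠NFX = 30°  [N on ray FY]

∠NFX = 30°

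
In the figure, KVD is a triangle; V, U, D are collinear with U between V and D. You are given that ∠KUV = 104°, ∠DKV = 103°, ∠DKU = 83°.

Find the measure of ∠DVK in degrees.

∠DVK = 56°

1. ∠DUK = 76°  [linear pair at U on VD]
2. ∠KDU = 21°  [△KUD]
3. ∠KDV = 21°  [U on ray DV]
4. ∠DVK = 56°  [△KVD]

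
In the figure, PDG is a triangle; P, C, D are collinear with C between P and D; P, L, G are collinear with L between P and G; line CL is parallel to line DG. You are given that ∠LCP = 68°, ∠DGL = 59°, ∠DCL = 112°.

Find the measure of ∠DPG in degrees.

∠DPG = 53°

1. ∠GDP = 68°  [CL∥DG, corresponding at C]
2. ∠DGP = 59°  [L on ray GP]
3. ∠DPG = 53°  [△PDG]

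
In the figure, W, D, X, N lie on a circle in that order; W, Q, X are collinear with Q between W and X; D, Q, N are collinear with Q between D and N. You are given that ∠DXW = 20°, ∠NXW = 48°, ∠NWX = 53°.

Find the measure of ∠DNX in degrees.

∠DNX = 59°

1. ∠DNW = 20°  [same arc WD]
2. ∠NQW = 107°  [△WQN]
3. ∠NQX = 73°  [linear pair at Q on WX]
4. ∠DNX = 59°  [△XQN]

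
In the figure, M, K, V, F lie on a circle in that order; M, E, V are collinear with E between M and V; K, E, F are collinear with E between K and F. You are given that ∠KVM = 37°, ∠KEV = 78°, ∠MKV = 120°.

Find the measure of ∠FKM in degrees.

∠FKM = 55°

1. ∠KMV = 23°  [△MKV]
2. ∠KEM = 102°  [linear pair at E on MV]
3. ∠FKM = 55°  [△MEK]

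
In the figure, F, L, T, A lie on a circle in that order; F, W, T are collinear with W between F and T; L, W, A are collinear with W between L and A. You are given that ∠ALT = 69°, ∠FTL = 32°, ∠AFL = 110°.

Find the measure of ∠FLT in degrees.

∠FLT = 107°

1. ∠LWT = 79°  [△LWT]
2. ∠FAL = 32°  [same arc FL]
3. ∠ALF = 38°  [△FLA]
4. ∠FWL = 101°  [linear pair at W on FT]
5. ∠LFT = 41°  [△FWL]
6. ∠FLT = 107°  [△FLT]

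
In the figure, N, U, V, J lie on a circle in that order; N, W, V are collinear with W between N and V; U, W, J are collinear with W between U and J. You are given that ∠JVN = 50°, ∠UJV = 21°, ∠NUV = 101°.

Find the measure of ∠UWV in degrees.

∠UWV = 71°

1. ∠JUN = 50°  [same arc NJ]
2. ∠UNV = 21°  [same arc UV]
3. ∠NWU = 109°  [△NWU]
4. ∠UWV = 71°  [linear pair at W on NV]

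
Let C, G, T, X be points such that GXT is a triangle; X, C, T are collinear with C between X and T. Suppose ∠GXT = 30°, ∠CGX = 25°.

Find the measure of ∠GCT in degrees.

∠GCT = 55°

1. ∠CXG = 30°  [C on ray XT]
2. ∠GCX = 125°  [△GXC]
3. ∠GCT = 55°  [linear pair at C on XT]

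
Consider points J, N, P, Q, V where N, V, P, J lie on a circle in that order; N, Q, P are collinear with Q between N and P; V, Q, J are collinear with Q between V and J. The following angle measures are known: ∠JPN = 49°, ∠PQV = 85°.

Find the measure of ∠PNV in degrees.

∠PNV = 36°

1. ∠JVN = 49°  [same arc NJ]
2. ∠NQV = 95°  [linear pair at Q on NP]
3. ∠PNV = 36°  [△NQV]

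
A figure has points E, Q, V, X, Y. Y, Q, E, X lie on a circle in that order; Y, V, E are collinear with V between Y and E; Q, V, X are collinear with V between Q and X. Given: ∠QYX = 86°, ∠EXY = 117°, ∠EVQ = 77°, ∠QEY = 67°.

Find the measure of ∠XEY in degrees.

∠XEY = 27°

1. ∠QEX = 94°  [cyclic YQEX, opposite ∠Y+∠E]
2. ∠XVY = 77°  [vertical angles at V]
3. ∠EQX = 36°  [△QVE]
4. ∠EXQ = 50°  [△QEX]
5. ∠EVX = 103°  [linear pair at V on YE]
6. ∠XEY = 27°  [△EVX]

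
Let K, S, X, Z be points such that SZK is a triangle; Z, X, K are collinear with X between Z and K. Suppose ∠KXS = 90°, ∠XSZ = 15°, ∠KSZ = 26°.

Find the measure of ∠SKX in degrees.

∠SKX = 79°

1. ∠SXZ = 90°  [linear pair at X on ZK]
2. ∠SZX = 75°  [△SZX]
3. ∠KZS = 75°  [X on ray ZK]
4. ∠SKZ = 79°  [△SZK]
5. ∠SKX = 79°  [X on ray KZ]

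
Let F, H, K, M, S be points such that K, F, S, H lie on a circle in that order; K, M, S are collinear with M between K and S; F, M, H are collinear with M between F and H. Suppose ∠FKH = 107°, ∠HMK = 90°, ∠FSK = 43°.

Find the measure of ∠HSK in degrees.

∠HSK = 30°

1. ∠FSH = 73°  [cyclic KFSH, opposite ∠K+∠S]
2. ∠FMS = 90°  [vertical angles at M]
3. ∠HMS = 90°  [linear pair at M on KS]
4. ∠HFS = 47°  [△FMS]
5. ∠FHS = 60°  [△FSH]
6. ∠HSK = 30°  [△SMH]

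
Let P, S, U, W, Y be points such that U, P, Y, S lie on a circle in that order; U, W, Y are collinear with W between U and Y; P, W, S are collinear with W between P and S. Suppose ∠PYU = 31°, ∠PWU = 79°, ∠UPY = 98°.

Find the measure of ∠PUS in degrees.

1. ∠PSU = 31°  [same arc UP]
2. ∠PUY = 51°  [△UPY]
3. ∠SPU = 50°  [△UWP]
4. ∠PUS = 99°  [△UPS]

∠PUS = 99°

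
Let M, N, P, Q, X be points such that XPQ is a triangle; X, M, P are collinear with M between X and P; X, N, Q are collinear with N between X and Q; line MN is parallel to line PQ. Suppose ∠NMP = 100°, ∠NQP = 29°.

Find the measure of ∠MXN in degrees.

∠MXN = 71°

1. ∠NMX = 80°  [linear pair at M on XP]
2. ∠PQX = 29°  [N on ray QX]
3. ∠QPX = 80°  [MN∥PQ, corresponding at M]
4. ∠PXQ = 71°  [△XPQ]
5. ∠MXN = 71°  [M on XP, N on XQ]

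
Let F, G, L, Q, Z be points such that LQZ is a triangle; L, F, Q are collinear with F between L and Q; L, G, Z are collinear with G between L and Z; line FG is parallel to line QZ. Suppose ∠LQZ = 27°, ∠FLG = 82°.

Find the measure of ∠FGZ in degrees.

∠FGZ = 109°

1. ∠GFL = 27°  [FG∥QZ, corresponding at F]
2. ∠FGL = 71°  [△LFG]
3. ∠FGZ = 109°  [linear pair at G on LZ]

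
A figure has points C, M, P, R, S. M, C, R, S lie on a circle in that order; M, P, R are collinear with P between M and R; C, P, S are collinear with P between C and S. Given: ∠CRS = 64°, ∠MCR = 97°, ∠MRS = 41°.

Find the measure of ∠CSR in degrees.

∠CSR = 60°

1. ∠MSR = 83°  [cyclic MCRS, opposite ∠C+∠S]
2. ∠RMS = 56°  [△MRS]
3. ∠RCS = 56°  [same arc RS]
4. ∠CSR = 60°  [△CRS]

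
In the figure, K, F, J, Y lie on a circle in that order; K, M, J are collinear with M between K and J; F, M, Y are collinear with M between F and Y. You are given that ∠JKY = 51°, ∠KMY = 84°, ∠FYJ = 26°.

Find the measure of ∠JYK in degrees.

∠JYK = 71°

1. ∠JMY = 96°  [linear pair at M on KJ]
2. ∠KJY = 58°  [△JMY]
3. ∠JYK = 71°  [△KJY]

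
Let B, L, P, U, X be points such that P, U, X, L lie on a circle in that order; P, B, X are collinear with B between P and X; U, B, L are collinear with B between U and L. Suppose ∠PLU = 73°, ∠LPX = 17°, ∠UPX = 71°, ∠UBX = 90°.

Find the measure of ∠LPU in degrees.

1. ∠LUX = 17°  [same arc XL]
2. ∠ULX = 71°  [same arc UX]
3. ∠LXU = 92°  [△UXL]
4. ∠LPU = 88°  [cyclic PUXL, opposite ∠P+∠X]

∠LPU = 88°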